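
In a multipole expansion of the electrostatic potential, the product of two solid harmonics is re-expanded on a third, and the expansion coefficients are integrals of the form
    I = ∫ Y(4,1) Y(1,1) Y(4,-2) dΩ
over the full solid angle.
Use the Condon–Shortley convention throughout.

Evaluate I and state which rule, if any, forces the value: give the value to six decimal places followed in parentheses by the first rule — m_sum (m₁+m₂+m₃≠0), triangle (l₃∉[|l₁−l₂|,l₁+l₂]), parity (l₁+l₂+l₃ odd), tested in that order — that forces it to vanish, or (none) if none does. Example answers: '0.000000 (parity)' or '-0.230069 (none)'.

Σlᵢ=9 odd — θ-integrand is odd under cosθ→−cosθ; I=0

0.000000 (parity)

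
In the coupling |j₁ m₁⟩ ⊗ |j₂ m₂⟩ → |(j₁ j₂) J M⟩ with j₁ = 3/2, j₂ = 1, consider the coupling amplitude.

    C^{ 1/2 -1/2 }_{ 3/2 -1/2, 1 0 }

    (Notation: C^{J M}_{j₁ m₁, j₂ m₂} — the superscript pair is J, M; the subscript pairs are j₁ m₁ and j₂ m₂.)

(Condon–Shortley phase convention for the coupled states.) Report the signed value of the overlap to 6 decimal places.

triangle: 2!×1!×0!/4! = 2/24
(j±m)!: 1!×2!×1!×1!×0!×1! = 2
prefactor² = (2J+1)×Δ×N² = 1/3
  k=1: −1/(1!×1!×1!×0!×0!×0!) = -1
Σ = -1  ⇒  CG² = 1/3×(-1)² = 1/3
CG = −√(1/3) = -0.577350

-0.577350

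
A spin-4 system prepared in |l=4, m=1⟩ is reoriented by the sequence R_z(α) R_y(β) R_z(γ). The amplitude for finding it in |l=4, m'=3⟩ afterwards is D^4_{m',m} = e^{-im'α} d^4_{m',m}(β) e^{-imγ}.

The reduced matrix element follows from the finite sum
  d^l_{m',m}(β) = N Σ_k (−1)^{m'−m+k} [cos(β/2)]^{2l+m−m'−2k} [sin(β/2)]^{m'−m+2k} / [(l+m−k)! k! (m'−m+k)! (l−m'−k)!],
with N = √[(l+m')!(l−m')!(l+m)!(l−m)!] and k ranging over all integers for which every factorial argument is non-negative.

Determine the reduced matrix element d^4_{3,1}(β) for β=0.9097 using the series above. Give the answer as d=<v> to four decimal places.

d=0.4842

d^4_{3,1}(β=0.9097) via the finite sum:
With c≡cos(β/2)=0.898327 and s≡sin(β/2)=0.439328, N=[5040·1·120·6]^{1/2}=1904.940944
k: max(0,(1)−(3))=0 … min(4+(1),4−(3))=1
  k=0: (−1)^2·1904.9409/(240)·0.8983^6·0.4393^2 = +0.805107
  k=1: (−1)^3·1904.9409/(144)·0.8983^4·0.4393^4 = -0.320930
d^4_{3,1}(0.9097) = +0.805107 -0.320930 = +0.484177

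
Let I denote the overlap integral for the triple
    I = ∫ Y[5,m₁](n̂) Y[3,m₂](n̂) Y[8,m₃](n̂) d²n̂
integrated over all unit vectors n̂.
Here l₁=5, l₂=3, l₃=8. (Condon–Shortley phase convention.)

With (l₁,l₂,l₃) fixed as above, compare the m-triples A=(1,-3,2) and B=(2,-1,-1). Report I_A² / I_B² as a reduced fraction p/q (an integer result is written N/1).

1/6

Same 5,3,8: normalisation and zero-m 3j drop out of the ratio.
A: Δ: 0! 10! 6! / 17! → 1/136136; sum: t=0:+1/12441600 = 1/12441600; 3j²(5 3 8; 1 -3 2) = Δ·Π!·Σ² = 15/9724  (sign +1)
B: Δ: 0! 10! 6! / 17! → 1/136136; sum: t=0:+1/1451520 = 1/1451520; 3j²(5 3 8; 2 -1 -1) = Δ·Π!·Σ² = 45/4862  (sign -1)
I_A²/I_B² = (15/9724)/(45/4862) = 1/6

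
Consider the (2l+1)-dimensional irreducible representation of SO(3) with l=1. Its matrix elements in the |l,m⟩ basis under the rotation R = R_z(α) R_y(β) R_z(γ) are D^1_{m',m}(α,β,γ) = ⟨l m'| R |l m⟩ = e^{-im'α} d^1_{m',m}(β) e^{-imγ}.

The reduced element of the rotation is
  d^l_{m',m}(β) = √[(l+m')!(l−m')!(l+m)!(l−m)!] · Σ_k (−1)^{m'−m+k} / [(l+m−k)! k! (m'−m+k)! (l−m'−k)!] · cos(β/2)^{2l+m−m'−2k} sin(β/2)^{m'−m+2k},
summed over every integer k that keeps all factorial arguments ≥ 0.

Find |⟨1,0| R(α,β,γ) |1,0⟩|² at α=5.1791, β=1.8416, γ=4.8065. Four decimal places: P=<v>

P=0.0716

D^1_{0,0}(5.1791,1.8416,4.8065) = e^{-i·0·5.1791}·d^1_{0,0}(1.8416)·e^{-i·0·4.8065}. Compute d first:
c=cos(1.841600/2)=0.605183, s=sin(1.841600/2)=0.796086; N=√[1·1·1·1]=1.000000
k∈{0,1} keeps every argument non-negative
  k=0: (−1)^0·1.0000/(1)·0.6052^2·0.7961^0 = +0.366247
  k=1: (−1)^1·1.0000/(1)·0.6052^0·0.7961^2 = -0.633753
d^1_{0,0}(1.8416) = +0.366247 -0.633753 = -0.267506
|D^1_{0,0}|² = |d^1_{0,0}(β)|² = (-0.267506)² = 0.071559 (the z-rotation phases have unit modulus)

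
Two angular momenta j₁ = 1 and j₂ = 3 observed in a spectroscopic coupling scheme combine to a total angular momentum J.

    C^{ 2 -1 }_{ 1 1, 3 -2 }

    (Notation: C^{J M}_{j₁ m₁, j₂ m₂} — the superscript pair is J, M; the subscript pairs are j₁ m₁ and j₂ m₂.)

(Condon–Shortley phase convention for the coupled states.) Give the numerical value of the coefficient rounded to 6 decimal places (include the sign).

√[5·2!0!4!/7! · 2!0!1!5!1!3!] = √(480/7)
  +(−1)^0/∏(0,2,0,1,0,3)! = 1/12  (running 1/12)
⟨..|..⟩ = √(480/7)·(1/12) = +0.690066

+√(10/21) ≈ +0.690066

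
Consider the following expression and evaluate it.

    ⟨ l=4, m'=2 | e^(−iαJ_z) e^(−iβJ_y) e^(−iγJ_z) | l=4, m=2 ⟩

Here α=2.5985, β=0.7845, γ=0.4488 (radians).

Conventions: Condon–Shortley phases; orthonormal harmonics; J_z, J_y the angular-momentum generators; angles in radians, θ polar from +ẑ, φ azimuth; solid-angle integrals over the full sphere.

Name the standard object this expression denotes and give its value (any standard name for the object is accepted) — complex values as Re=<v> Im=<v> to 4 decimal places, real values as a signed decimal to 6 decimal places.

This is a Wigner D-matrix element — the rotation-matrix element ⟨l m'| R(α,β,γ) |l m⟩ in the angular-momentum basis.
First d^4_{2,2}(β=0.7845), then the phase factors e^{-i(2)α} and e^{-i(2)γ}:
Half-angle: c=0.924051, s=0.382268. N=√(720·2·720·2)=1440.000000
k∈{0,1,2} keeps every argument non-negative
  k=0: (−1)^0·1440.0000/(1440)·0.9241^8·0.3823^0 = +0.531580
  k=1: (−1)^1·1440.0000/(120)·0.9241^6·0.3823^2 = -1.091678
  k=2: (−1)^2·1440.0000/(96)·0.9241^4·0.3823^4 = +0.233534
d^4_{2,2}(0.7845) = +0.531580 -1.091678 +0.233534 = -0.326565
Attach z-rotation phases: D = e^{-i(2)(2.5985)}·(-0.326565)·e^{-i(2)(0.4488)} = -0.320775-0.061221i

Wigner D-matrix element, Re=-0.3208 Im=-0.0612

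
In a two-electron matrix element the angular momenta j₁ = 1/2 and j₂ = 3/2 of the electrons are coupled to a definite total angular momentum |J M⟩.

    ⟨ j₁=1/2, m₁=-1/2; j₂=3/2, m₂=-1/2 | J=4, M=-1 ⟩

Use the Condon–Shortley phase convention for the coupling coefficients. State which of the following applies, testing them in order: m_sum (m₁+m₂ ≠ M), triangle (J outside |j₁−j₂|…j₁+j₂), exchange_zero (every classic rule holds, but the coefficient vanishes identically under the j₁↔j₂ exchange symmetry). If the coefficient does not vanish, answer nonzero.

triangle

m-sum: m₁+m₂ = -1/2+(-1/2) = -1, M = -1  ✓
triangle: need |j₁−j₂| ≤ J ≤ j₁+j₂, i.e. J ∈ [1, 2]; J = 4 is outside ✗ ⇒ coefficient is 0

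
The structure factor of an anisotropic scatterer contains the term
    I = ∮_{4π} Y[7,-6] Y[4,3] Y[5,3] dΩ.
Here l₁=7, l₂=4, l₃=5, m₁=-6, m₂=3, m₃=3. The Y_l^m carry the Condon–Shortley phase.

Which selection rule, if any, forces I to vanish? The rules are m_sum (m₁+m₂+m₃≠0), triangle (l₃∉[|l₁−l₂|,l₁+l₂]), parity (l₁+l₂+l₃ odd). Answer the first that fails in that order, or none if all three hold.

Σmᵢ = 0  ✓
l₃∈[|l₁−l₂|,l₁+l₂]=[3,11], have l₃=5  ✓
Σlᵢ = 16 ⇒ even  ✓

none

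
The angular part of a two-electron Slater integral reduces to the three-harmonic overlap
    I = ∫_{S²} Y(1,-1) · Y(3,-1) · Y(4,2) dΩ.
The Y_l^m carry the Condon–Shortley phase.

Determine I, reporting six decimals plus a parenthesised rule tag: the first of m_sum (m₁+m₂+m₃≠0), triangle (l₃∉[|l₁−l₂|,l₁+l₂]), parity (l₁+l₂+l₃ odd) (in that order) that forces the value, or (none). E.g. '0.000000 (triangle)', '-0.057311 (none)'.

0.238414 (none)

m-sum 0 ✓  L=8 even ✓  2≤4≤4 ✓
Π(2lᵢ+1) = 3×7×9 = 189
triangle coeff Δ(1,3,4) = 1/252
Σ_t [0,0]: t=0:+1/36 = 1/36
(3j)²=4/63 [(1 3 4; 0 0 0)], sign=+1
Σ_t [0,0]: t=0:+1/96 = 1/96
(3j)²=5/84 [(1 3 4; -1 -1 2)], sign=+1
⇒ 4πI² = 5/7
I = (+1)√(5/7/(4π)) = 0.23841361
No selection rule forces the value: the integral is nonzero (none).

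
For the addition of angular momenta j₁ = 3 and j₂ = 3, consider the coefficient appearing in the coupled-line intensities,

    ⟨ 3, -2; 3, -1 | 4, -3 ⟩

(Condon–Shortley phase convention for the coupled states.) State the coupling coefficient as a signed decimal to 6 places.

triangle: 2!·4!·4!/11! = 1152/39916800
(j±m)!: 1!·5!·2!·4!·1!·7! = 29030400
prefactor² = (2J+1)·Δ·N² = 82944/11
  k=1: −1/(1!·1!·4!·1!·0!·3!) = -1/144
  k=2: +1/(2!·0!·3!·0!·1!·4!) = 1/288
Σ = -1/288  ⇒  CG² = 82944/11·(-1/288)² = 1/11
CG = −√(1/11) = -0.301511

−√(1/11) = -0.301511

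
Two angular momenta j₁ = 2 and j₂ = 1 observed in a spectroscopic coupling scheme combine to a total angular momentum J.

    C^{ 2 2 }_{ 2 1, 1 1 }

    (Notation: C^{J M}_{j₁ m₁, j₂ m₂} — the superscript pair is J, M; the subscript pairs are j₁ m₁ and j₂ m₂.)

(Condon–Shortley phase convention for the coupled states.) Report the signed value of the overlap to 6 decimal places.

−√(1/3) ≈ -0.577350

√[5·1!3!1!/6! · 3!1!2!0!4!0!] = √(12)
  +(−1)^1/∏(1,0,0,1,3,0)! = -1/6  (running -1/6)
⟨..|..⟩ = √(12)·(-1/6) = -0.577350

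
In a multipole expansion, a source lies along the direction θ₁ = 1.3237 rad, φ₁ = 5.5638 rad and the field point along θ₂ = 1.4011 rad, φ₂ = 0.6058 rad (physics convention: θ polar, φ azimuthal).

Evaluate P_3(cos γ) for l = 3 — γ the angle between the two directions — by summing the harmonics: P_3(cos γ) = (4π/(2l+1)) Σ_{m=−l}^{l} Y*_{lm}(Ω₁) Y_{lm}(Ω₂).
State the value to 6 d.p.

-0.359277

Summing Y*_{l m}(θ₁,φ₁)·Y_{l m}(θ₂,φ₂) over m ∈ [−3, 3]; prefactor 4π/(2·3+1) = 1.795196:
  term(m=-3) = -0.102102+0.112534i   from Y*(Ω₁)=-0.210776-0.316605i, Y(Ω₂)=-0.097523-0.387416i
  term(m=-2) = -0.034746-0.018588i   from Y*(Ω₁)=+0.030938-0.232968i, Y(Ω₂)=+0.058941-0.156972i
  term(m=-1) = +0.014585-0.058184i   from Y*(Ω₁)=-0.165209+0.144720i, Y(Ω₂)=-0.224511+0.155516i
  term(m=+0) = +0.044394+0.000000i   from Y*(Ω₁)=-0.246523-0.000000i, Y(Ω₂)=-0.180082+0.000000i
  term(m=+1) = +0.014585+0.058184i   from Y*(Ω₁)=+0.165209+0.144720i, Y(Ω₂)=+0.224511+0.155516i
  term(m=+2) = -0.034746+0.018588i   from Y*(Ω₁)=+0.030938+0.232968i, Y(Ω₂)=+0.058941+0.156972i
  term(m=+3) = -0.102102-0.112534i   from Y*(Ω₁)=+0.210776-0.316605i, Y(Ω₂)=+0.097523-0.387416i
Total Σ_m = -0.200132+0.000000i. Multiply by 1.795196: -0.359277+0.000000i. P_3(cos γ) = -0.359277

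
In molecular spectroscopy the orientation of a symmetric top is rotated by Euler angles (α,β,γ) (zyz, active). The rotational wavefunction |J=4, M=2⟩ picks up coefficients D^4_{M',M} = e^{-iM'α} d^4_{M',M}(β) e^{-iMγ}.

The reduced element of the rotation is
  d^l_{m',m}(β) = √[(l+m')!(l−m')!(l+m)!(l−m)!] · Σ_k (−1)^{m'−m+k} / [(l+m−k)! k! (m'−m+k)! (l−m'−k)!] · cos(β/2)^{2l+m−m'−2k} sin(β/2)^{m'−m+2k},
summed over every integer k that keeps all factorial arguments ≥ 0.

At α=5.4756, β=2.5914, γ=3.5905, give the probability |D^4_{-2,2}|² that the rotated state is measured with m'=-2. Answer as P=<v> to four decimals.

Split into d^4_{-2,2}(β=2.5914) × two z-phases.
c=cos(2.591400/2)=0.271640, s=sin(2.591400/2)=0.962399; N=√[2·720·720·2]=1440.000000
k∈{4,5,6} keeps every argument non-negative
  k=4: (−1)^0·1440.0000/(96)·0.2716^4·0.9624^4 = +0.070062
  k=5: (−1)^1·1440.0000/(120)·0.2716^2·0.9624^6 = -0.703556
  k=6: (−1)^2·1440.0000/(1440)·0.2716^0·0.9624^8 = +0.735938
d^4_{-2,2}(2.5914) = +0.070062 -0.703556 +0.735938 = +0.102445
|D^4_{-2,2}|² = |d^4_{-2,2}(β)|² = (+0.102445)² = 0.010495 (the z-rotation phases have unit modulus)

P=0.0105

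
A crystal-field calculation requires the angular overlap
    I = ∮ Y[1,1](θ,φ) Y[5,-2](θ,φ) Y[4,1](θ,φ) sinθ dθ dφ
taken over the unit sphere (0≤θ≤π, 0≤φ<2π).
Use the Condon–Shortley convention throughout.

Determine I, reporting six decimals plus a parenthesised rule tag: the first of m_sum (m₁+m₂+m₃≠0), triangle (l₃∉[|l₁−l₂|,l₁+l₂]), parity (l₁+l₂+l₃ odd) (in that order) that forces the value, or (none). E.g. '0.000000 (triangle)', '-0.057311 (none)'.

Rules hold: Σm=0, L=10 even, 4≤4≤6.
N = 3·11·9 = 297
Δ = 2!·0!·8!/11! = 1/495
Racah Σ t=1..1: t=1:−1/576 = -1/576
⇒ 3j(1 5 4; 0 0 0)² = 5/99, sgn -1
Racah Σ t=0..0: t=0:+1/1440 = 1/1440
⇒ 3j(1 5 4; 1 -2 1)² = 7/165, sgn -1
4πI² = N·(3j₀)²·(3jₘ)² = 7/11
I = +1·√(0.636364/4π) = 0.22503380
No selection rule forces the value: the integral is nonzero (none).

0.225034 (none)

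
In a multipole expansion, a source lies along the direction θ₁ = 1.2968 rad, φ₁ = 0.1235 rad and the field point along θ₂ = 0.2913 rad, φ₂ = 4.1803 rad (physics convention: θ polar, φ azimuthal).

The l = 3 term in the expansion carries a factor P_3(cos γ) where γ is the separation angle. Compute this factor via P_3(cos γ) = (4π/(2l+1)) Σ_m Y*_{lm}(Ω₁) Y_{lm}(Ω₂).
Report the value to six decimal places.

-0.134083

Summing Y*_{l m}(θ₁,φ₁)·Y_{l m}(θ₂,φ₂) over m ∈ [−3, 3]; prefactor 4π/(2·3+1) = 1.795196:
  m=-3: Y*=0.34699 + 0.13479j  Y=0.00988 + 0.00025j  product 0.00339 + 0.00142j
  m=-2: Y*=0.24851 + 0.06266j  Y=-0.03918 - 0.07060j  product -0.00531 - 0.02000j
  m=-1: Y*=-0.19573 - 0.02430j  Y=-0.16894 + 0.28695j  product 0.04004 - 0.05206j
  m=+0: Y*=-0.26596 + 0.00000j  Y=0.56749 + 0.00000j  product -0.15093 + 0.00000j
  m=+1: Y*=0.19573 - 0.02430j  Y=0.16894 + 0.28695j  product 0.04004 + 0.05206j
  m=+2: Y*=0.24851 - 0.06266j  Y=-0.03918 + 0.07060j  product -0.00531 + 0.02000j
  m=+3: Y*=-0.34699 + 0.13479j  Y=-0.00988 + 0.00025j  product 0.00339 - 0.00142j
Accumulated sum -0.07469 + 0.00000j; after 4π/(2l+1) scaling, -0.13408 + 0.00000j ⇒ P_3 = -0.134083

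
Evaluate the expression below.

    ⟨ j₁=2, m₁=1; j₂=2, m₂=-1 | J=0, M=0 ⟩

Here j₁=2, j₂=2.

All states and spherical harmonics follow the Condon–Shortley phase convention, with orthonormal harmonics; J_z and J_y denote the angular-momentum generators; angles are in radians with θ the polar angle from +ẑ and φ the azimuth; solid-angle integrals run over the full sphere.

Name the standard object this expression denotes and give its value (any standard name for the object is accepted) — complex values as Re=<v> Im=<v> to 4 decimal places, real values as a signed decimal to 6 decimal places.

Clebsch–Gordan coefficient, −√(1/5) ≈ -0.447214

This is a Clebsch–Gordan (vector-coupling) coefficient.
√[1·4!0!0!/5! · 3!1!1!3!0!0!] = √(36/5)
  +(−1)^1/∏(1,3,0,0,0,0)! = -1/6  (running -1/6)
⟨..|..⟩ = √(36/5)·(-1/6) = -0.447214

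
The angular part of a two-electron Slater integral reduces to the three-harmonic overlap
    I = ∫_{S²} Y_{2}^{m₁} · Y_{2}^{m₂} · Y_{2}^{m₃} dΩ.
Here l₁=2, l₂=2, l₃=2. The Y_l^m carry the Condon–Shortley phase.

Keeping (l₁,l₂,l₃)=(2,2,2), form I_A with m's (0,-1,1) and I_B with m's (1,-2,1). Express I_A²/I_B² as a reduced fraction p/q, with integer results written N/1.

1/6

Same 2,2,2: normalisation and zero-m 3j drop out of the ratio.
A: Δ: 2! 2! 2! / 7! → 1/630; sum: t=0:+1/4 t=1:−1/2 = -1/4; 3j²(2 2 2; 0 -1 1) = Δ·Π!·Σ² = 1/70  (sign +1)
B: Δ: 2! 2! 2! / 7! → 1/630; sum: t=0:+1/4 = 1/4; 3j²(2 2 2; 1 -2 1) = Δ·Π!·Σ² = 3/35  (sign -1)
I_A²/I_B² = (1/70)/(3/35) = 1/6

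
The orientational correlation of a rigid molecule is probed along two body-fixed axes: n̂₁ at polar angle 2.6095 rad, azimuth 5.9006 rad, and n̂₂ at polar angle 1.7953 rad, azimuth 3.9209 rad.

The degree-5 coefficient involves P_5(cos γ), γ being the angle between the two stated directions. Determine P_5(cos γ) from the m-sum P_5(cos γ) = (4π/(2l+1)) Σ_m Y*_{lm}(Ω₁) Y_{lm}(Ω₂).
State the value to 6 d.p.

-0.009023

Expand P_5 via completeness: Σ_{m} conj(Y_{5,m}) at Ω₁ times Y_{5,m} at Ω₂ —
  m=-5: Y*=(-0.005234, -0.014696)  Y=(0.297693, -0.280092)  product (-0.005674, -0.002909)
  m=-4: Y*=(-0.003389, 0.083725)  Y=(0.295074, 0.007190)  product (-0.001602, 0.024681)
  m=-3: Y*=(0.105405, -0.234117)  Y=(-0.123244, -0.127833)  product (-0.042918, 0.015379)
  m=-2: Y*=(-0.332902, 0.319700)  Y=(0.003719, -0.305256)  product (0.096352, 0.102809)
  m=-1: Y*=(0.329268, -0.132502)  Y=(-0.079463, 0.078501)  product (-0.015763, 0.036377)
  m=+0: Y*=(0.225766, -0.000000)  Y=(-0.304241, 0.000000)  product (-0.068687, 0.000000)
  m=+1: Y*=(-0.329268, -0.132502)  Y=(0.079463, 0.078501)  product (-0.015763, -0.036377)
  m=+2: Y*=(-0.332902, -0.319700)  Y=(0.003719, 0.305256)  product (0.096352, -0.102809)
  m=+3: Y*=(-0.105405, -0.234117)  Y=(0.123244, -0.127833)  product (-0.042918, -0.015379)
  m=+4: Y*=(-0.003389, -0.083725)  Y=(0.295074, -0.007190)  product (-0.001602, -0.024681)
  m=+5: Y*=(0.005234, -0.014696)  Y=(-0.297693, -0.280092)  product (-0.005674, 0.002909)
Σ over m = (-0.007898, 0.000000); ×(4π/11) → (-0.009023, 0.000000). Real part: -0.009023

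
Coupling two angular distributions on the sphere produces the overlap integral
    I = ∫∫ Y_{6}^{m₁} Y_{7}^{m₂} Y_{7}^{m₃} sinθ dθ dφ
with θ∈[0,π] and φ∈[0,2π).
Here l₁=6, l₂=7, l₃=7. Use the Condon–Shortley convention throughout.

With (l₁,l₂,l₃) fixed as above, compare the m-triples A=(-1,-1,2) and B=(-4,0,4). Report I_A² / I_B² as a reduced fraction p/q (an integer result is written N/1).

13125/176

Same 6,7,7: normalisation and zero-m 3j drop out of the ratio.
A: Δ: 6! 6! 8! / 21! → 1/2444321880; sum: t=1:−1/62208000 t=2:+1/3317760 t=3:−1/1244160 t=4:+1/2488320 t=5:−1/29030400 t=6:+1/3483648000 = -1/6635520; 3j²(6 7 7; -1 -1 2) = Δ·Π!·Σ² = 2625/369512  (sign +1)
B: Δ: 6! 6! 8! / 21! → 1/2444321880; sum: t=4:+1/24883200 t=5:−1/20736000 t=6:+1/174182400 = -1/435456000; 3j²(6 7 7; -4 0 4) = Δ·Π!·Σ² = 2/20995  (sign +1)
I_A²/I_B² = (2625/369512)/(2/20995) = 13125/176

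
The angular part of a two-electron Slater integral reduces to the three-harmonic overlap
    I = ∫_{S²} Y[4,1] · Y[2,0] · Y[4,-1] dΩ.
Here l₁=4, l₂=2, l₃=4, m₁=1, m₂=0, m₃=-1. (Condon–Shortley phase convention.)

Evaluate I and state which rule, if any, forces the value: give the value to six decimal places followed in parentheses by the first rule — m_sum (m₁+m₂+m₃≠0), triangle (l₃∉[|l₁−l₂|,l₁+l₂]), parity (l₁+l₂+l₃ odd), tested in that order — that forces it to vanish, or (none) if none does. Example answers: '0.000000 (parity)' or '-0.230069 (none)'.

m-sum 0 ✓  L=10 even ✓  2≤4≤6 ✓
Π(2lᵢ+1) = 9×5×9 = 405
triangle coeff Δ(4,2,4) = 1/13860
Σ_t [0,2]: t=0:+1/192 t=1:−1/36 t=2:+1/192 = -5/288
(3j)²=20/693 [(4 2 4; 0 0 0)], sign=-1
Σ_t [0,2]: t=0:+1/144 t=1:−1/48 t=2:+1/480 = -17/1440
(3j)²=289/13860 [(4 2 4; 1 0 -1)], sign=+1
⇒ 4πI² = 1445/5929
I = (-1)√(1445/5929/(4π)) = -0.13926381
No selection rule forces the value: the integral is nonzero (none).

-0.139264 (none)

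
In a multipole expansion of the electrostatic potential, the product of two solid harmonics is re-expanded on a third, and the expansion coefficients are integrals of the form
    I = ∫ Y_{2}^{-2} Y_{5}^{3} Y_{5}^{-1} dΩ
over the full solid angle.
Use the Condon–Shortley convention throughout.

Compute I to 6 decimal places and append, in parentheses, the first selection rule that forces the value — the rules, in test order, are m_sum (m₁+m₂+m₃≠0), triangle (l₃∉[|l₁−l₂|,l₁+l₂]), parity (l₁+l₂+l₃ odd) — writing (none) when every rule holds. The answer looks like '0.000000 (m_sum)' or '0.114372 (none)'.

0.171169 (none)

Checks pass: Σm=0; 12 even; l₃=5∈[3,7].
(2·2+1)(2·5+1)(2·5+1) = 605
Δ: 2! 2! 8! / 13! → 1/38610
sum: t=0:+1/2880 t=1:−1/576 t=2:+1/2880 = -1/960
3j²(2 5 5; 0 0 0) = Δ·Π!·Σ² = 10/429  (sign +1)
sum: t=2:+1/5760 = 1/5760
3j²(2 5 5; -2 3 -1) = Δ·Π!·Σ² = 56/2145  (sign +1)
combine: 4πI² = 605·10/429·56/2145 = 560/1521
take √, sign +1: I = 0.17116875
No selection rule forces the value: the integral is nonzero (none).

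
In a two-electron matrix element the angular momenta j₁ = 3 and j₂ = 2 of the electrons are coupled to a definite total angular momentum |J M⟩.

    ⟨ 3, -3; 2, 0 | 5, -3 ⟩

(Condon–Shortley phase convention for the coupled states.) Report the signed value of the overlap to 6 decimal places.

√[11·0!6!4!/11! · 0!6!2!2!2!8!] = √(1105920)
  +(−1)^0/∏(0,0,6,2,0,2)! = 1/2880  (running 1/2880)
⟨..|..⟩ = √(1105920)·(1/2880) = +0.365148

+0.365148  (= +√(2/15))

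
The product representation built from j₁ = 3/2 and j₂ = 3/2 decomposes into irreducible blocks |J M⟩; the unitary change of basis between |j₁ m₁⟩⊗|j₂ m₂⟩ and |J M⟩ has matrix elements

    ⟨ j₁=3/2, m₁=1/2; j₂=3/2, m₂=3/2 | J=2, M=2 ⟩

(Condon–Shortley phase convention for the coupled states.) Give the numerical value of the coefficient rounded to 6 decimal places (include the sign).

√[5·1!2!2!/6! · 2!1!3!0!4!0!] = √(8)
  +(−1)^1/∏(1,0,0,2,2,0)! = -1/4  (running -1/4)
⟨..|..⟩ = √(8)·(-1/4) = -0.707107

-0.707107  (= −√(1/2))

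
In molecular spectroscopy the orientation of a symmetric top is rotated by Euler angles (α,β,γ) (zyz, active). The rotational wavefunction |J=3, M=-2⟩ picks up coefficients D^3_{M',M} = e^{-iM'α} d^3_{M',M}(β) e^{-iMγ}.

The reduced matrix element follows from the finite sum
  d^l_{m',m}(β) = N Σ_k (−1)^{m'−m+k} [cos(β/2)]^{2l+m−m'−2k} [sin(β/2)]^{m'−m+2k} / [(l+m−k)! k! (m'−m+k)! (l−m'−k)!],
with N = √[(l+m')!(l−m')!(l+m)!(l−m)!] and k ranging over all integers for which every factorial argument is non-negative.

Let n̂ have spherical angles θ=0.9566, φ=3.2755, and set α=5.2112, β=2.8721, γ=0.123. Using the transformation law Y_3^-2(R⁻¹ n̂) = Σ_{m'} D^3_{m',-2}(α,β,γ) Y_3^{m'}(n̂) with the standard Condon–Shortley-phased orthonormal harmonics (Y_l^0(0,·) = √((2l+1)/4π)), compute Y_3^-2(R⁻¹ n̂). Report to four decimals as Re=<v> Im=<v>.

Re=0.3863 Im=-0.0331

Need the full column D^3_{m',-2} for m'=−3..3 at α=5.2112, β=2.8721, γ=0.1230.
cos(β/2)=0.134339, sin(β/2)=0.990935
d^3_{-3,-2}: single k=1 term ⇒ +0.000106;  D = -0.000105-0.000018i
d^3_{-2,-2}: k∈[0..1] ⇒ +0.000006 -0.001599 = -0.001593;  D = +0.000512+0.001509i
d^3_{-1,-2}: k∈[0..1] ⇒ -0.000137 +0.014920 = +0.014783;  D = +0.010020-0.010869i
d^3_{0,-2}: k∈[0..1] ⇒ +0.001752 -0.095312 = -0.093560;  D = -0.090743-0.022784i
d^3_{1,-2}: k∈[0..1] ⇒ -0.014920 +0.405909 = +0.390989;  D = +0.097797+0.378561i
d^3_{2,-2}: k∈[0..1] ⇒ +0.087007 -0.946830 = -0.859823;  D = +0.628172-0.587108i
d^3_{3,-2}: single k=0 term ⇒ -0.314416;  D = +0.298419+0.099013i
Y_3^{m'}(θ=0.9566,φ=3.2755) and Σ D·Y over m':
  (-0.0001-0.0000i)·(-0.2096+0.0890i)  (+0.0005+0.0015i)·(+0.3793-0.1041i)  (+0.0100-0.0109i)·(-0.1729+0.0233i)  (-0.0907-0.0228i)·(-0.2881+0.0000i)  (+0.0978+0.3786i)·(+0.1729+0.0233i)  (+0.6282-0.5871i)·(+0.3793+0.1041i)  (+0.2984+0.0990i)·(+0.2096+0.0890i)
Y_3^-2(R⁻¹ n̂) = +0.386261-0.033073i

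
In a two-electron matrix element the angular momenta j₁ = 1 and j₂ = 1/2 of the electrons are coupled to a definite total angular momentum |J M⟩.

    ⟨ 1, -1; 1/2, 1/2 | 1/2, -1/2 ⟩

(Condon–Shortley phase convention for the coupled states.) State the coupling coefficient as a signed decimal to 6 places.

j₁+j₂−J=1  J+j₁−j₂=1  J−j₁+j₂=0  j₁+j₂+J+1=3
(j₁±m₁, j₂±m₂, J±M) = (0,2,1,0,0,1)
P² = 2/3
sum k=1..1:
  [1] −1/1 = -1
S = -1
C² = P²·S² = 2/3 ; C = -0.816497

−√(2/3) ≈ -0.816497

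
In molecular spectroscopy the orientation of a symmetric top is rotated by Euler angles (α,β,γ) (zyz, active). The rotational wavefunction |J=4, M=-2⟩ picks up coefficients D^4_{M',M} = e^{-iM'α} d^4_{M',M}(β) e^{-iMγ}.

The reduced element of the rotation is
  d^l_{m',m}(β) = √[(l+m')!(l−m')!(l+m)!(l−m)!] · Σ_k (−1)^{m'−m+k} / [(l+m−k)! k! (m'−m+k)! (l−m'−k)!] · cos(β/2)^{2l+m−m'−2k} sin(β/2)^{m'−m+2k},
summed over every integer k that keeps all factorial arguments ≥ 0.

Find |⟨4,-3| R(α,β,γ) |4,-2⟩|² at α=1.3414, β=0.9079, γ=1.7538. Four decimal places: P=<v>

First d^4_{-3,-2}(β=0.9079), then the phase factors e^{-i(-3)α} and e^{-i(-2)γ}:
With c≡cos(β/2)=0.898722 and s≡sin(β/2)=0.438519, N=[1·5040·2·720]^{1/2}=2693.993318
k∈{1,2} keeps every argument non-negative
  k=1: (−1)^0·2693.9933/(720)·0.8987^7·0.4385^1 = +0.777016
  k=2: (−1)^1·2693.9933/(240)·0.8987^5·0.4385^3 = -0.554980
d^4_{-3,-2}(0.9079) = +0.777016 -0.554980 = +0.222036
|D^4_{-3,-2}|² = |d^4_{-3,-2}(β)|² = (+0.222036)² = 0.049300 (the z-rotation phases have unit modulus)

P=0.0493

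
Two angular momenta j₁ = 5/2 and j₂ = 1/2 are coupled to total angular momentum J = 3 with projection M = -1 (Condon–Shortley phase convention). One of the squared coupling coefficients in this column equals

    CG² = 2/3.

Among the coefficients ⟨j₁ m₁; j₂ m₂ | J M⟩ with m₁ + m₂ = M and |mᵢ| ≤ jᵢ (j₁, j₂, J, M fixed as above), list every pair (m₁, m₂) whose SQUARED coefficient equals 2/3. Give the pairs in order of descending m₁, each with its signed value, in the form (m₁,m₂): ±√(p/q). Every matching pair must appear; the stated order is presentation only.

Admissible pairs with m₁+m₂ = M = -1: (-3/2,1/2), (-1/2,-1/2)
  (m₁,m₂)=(-1/2,-1/2): CG² = 2/3, CG = +√(2/3)   ← matches the target
  (m₁,m₂)=(-3/2,1/2): CG² = 1/3, CG = +√(1/3)
Pairs with CG² = 2/3: (-1/2,-1/2): +√(2/3)

(-1/2,-1/2): +√(2/3)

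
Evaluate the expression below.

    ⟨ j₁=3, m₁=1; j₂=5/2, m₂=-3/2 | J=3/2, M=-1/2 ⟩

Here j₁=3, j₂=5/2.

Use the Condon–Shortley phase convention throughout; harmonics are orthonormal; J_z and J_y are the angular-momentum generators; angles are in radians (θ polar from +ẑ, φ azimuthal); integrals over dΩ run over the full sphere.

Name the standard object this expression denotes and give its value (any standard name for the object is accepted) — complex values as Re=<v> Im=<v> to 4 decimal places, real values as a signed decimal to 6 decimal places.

Clebsch–Gordan coefficient, −√(7/30) ≈ -0.483046

This is a Clebsch–Gordan (vector-coupling) coefficient.
j₁+j₂−J=4  J+j₁−j₂=2  J−j₁+j₂=1  j₁+j₂+J+1=8
(j₁±m₁, j₂±m₂, J±M) = (4,2,1,4,1,2)
P² = 384/35
sum k=0..1:
  [0] +1/48 = 1/48
  [1] −1/6 = -1/6
S = -7/48
C² = P²·S² = 7/30 ; C = -0.483046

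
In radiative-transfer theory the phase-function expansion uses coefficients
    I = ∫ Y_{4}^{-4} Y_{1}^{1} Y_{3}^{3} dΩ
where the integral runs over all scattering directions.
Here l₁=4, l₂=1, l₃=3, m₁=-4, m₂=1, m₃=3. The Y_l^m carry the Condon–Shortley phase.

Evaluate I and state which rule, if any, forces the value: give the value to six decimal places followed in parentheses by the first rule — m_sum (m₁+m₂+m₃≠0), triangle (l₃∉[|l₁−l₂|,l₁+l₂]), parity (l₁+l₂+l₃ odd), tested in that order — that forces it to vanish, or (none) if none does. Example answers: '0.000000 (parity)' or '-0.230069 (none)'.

Rules hold: Σm=0, L=8 even, 3≤3≤5.
N = 9·3·7 = 189
Δ = 2!·6!·0!/9! = 1/252
Racah Σ t=1..1: t=1:−1/36 = -1/36
⇒ 3j(4 1 3; 0 0 0)² = 4/63, sgn +1
Racah Σ t=2..2: t=2:+1/1440 = 1/1440
⇒ 3j(4 1 3; -4 1 3)² = 1/9, sgn +1
4πI² = N·(3j₀)²·(3jₘ)² = 4/3
I = +1·√(1.33333/4π) = 0.32573501
No selection rule forces the value: the integral is nonzero (none).

0.325735 (none)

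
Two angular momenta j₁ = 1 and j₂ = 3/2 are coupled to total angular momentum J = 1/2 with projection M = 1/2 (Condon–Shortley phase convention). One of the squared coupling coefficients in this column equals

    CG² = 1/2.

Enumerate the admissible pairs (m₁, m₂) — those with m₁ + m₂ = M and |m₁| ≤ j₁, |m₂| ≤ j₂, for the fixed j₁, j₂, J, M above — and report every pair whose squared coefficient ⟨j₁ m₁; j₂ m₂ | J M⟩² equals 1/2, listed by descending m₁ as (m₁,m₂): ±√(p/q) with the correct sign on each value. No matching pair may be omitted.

Admissible pairs with m₁+m₂ = M = 1/2: (-1,3/2), (0,1/2), (1,-1/2)
  (m₁,m₂)=(1,-1/2): CG² = 1/6, CG = +√(1/6)
  (m₁,m₂)=(0,1/2): CG² = 1/3, CG = −√(1/3)
  (m₁,m₂)=(-1,3/2): CG² = 1/2, CG = +√(1/2)   ← matches the target
Pairs with CG² = 1/2: (-1,3/2): +√(1/2)

(-1,3/2): +√(1/2)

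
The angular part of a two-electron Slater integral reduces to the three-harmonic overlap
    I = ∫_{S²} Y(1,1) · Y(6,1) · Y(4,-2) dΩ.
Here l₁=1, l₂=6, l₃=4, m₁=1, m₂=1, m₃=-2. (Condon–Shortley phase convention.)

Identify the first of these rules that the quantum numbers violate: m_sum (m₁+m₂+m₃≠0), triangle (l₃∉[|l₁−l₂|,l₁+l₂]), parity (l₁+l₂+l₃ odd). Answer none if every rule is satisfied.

azimuthal sum: 1 + 1 − 2 = 0  ✓
l₃ must lie in [5,7]; have l₃=4  ✗
L = 1 + 6 + 4 = 11 (odd)

triangle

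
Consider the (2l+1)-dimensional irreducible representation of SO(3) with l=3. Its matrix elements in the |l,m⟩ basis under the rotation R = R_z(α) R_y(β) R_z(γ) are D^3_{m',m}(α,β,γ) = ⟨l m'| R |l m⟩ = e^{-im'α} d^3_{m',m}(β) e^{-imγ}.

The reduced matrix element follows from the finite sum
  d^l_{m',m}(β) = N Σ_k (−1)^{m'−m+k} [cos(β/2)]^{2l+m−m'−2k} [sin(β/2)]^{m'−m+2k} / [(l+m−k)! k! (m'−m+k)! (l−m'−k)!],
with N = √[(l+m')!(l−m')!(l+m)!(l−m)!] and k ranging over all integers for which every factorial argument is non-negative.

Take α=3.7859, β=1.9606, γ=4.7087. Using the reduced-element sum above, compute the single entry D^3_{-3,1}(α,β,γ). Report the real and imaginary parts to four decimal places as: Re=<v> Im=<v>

D^3_{-3,1}(3.7859,1.9606,4.7087) = e^{-i·-3·3.7859}·d^3_{-3,1}(1.9606)·e^{-i·1·4.7087}. Compute d first:
With c≡cos(β/2)=0.556773 and s≡sin(β/2)=0.830664, N=[1·720·24·2]^{1/2}=185.903201
k: max(0,(1)−(-3))=4 … min(3+(1),3−(-3))=4
  k=4: (−1)^0·185.9032/(48)·0.5568^2·0.8307^4 = +0.571617
d^3_{-3,1}(1.9606) = +0.571617
Attach z-rotation phases: D = e^{-i(-3)(3.7859)}·(+0.571617)·e^{-i(1)(4.7087)} = +0.533794+0.204473i

Re=0.5338 Im=0.2045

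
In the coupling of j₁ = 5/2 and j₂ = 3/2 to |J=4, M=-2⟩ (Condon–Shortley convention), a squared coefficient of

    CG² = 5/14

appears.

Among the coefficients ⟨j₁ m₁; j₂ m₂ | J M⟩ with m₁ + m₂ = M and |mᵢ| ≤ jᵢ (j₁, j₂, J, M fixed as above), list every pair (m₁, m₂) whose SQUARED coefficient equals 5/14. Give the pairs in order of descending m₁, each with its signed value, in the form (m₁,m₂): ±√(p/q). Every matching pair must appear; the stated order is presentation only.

Admissible pairs with m₁+m₂ = M = -2: (-5/2,1/2), (-3/2,-1/2), (-1/2,-3/2)
  (m₁,m₂)=(-1/2,-3/2): CG² = 5/14, CG = +√(5/14)   ← matches the target
  (m₁,m₂)=(-3/2,-1/2): CG² = 15/28, CG = +√(15/28)
  (m₁,m₂)=(-5/2,1/2): CG² = 3/28, CG = +√(3/28)
Pairs with CG² = 5/14: (-1/2,-3/2): +√(5/14)

(-1/2,-3/2): +√(5/14)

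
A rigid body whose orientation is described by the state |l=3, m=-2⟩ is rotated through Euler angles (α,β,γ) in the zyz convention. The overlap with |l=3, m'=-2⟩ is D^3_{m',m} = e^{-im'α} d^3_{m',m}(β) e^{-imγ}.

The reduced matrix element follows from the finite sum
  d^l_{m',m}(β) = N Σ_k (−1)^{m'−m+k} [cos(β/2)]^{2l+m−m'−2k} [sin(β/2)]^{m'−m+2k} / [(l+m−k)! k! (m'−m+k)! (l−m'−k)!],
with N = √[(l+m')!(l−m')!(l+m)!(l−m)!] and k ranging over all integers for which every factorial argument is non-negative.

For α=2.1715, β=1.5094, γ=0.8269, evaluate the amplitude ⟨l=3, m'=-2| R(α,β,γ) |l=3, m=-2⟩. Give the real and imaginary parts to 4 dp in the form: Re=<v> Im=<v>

First d^3_{-2,-2}(β=1.5094), then the phase factors e^{-i(-2)α} and e^{-i(-2)γ}:
Half-angle: c=0.728477, s=0.685070. N=√(1·120·1·120)=120.000000
Admissible k: 0..1 (factorial args all ≥0)
  k=0: (−1)^0·120.0000/(120)·0.7285^6·0.6851^0 = +0.149450
  k=1: (−1)^1·120.0000/(24)·0.7285^4·0.6851^2 = -0.660851
d^3_{-2,-2}(1.5094) = +0.149450 -0.660851 = -0.511401
Attach z-rotation phases: D = e^{-i(-2)(2.1715)}·(-0.511401)·e^{-i(-2)(0.8269)} = -0.490573+0.144464i

Re=-0.4906 Im=0.1445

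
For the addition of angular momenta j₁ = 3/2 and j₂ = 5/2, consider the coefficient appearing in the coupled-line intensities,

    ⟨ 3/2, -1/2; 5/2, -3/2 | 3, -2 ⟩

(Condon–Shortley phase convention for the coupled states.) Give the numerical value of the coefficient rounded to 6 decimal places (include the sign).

+0.288675  (= +√(1/12))

triangle: 1!·2!·4!/8! = 48/40320
(j±m)!: 1!·2!·1!·4!·1!·5! = 5760
prefactor² = (2J+1)·Δ·N² = 48
  k=0: +1/(0!·1!·2!·1!·0!·3!) = 1/12
  k=1: −1/(1!·0!·1!·0!·1!·4!) = -1/24
Σ = 1/24  ⇒  CG² = 48·(1/24)² = 1/12
CG = +√(1/12) = +0.288675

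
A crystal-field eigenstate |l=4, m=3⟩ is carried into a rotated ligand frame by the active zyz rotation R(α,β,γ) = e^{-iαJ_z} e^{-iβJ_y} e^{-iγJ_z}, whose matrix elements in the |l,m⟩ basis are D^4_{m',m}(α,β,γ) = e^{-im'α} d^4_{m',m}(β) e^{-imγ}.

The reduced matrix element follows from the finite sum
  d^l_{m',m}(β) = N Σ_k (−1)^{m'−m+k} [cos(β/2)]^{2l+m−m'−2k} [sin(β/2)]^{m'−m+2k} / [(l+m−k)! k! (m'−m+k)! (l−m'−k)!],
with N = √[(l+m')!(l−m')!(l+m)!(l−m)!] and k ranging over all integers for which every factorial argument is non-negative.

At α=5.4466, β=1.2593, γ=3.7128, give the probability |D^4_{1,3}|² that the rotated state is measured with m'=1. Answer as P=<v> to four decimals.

P=0.0078

First d^4_{1,3}(β=1.2593), then the phase factors e^{-i(1)α} and e^{-i(3)γ}:
Half-angle: c=0.808234, s=0.588862. N=√(120·6·5040·1)=1904.940944
Admissible k: 2..3 (factorial args all ≥0)
  k=2: (−1)^0·1904.9409/(240)·0.8082^6·0.5889^2 = +0.767218
  k=3: (−1)^1·1904.9409/(144)·0.8082^4·0.5889^4 = -0.678767
d^4_{1,3}(1.2593) = +0.767218 -0.678767 = +0.088451
|D^4_{1,3}|² = |d^4_{1,3}(β)|² = (+0.088451)² = 0.007824 (the z-rotation phases have unit modulus)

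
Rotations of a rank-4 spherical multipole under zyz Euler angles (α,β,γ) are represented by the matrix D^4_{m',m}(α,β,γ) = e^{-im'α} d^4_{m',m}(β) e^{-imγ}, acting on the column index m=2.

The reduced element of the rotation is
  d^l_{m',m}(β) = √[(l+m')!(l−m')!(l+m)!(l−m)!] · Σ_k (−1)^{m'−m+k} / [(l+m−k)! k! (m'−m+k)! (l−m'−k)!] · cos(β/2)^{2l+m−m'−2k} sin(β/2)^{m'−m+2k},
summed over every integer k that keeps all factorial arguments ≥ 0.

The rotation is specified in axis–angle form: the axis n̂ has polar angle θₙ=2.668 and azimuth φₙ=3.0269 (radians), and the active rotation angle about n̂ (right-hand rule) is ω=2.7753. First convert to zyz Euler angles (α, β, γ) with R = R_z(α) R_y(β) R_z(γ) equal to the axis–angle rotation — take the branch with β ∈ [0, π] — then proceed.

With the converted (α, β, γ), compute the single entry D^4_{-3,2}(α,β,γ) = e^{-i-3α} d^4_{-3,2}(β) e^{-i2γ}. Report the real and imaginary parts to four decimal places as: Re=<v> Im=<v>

Re=0.1243 Im=-0.0479

Axis–angle → zyz. n̂ = (sinθₙcosφₙ, sinθₙsinφₙ, cosθₙ) = (-0.453090, +0.052195, -0.889935), ω = 2.7753.
R = I cosω + sinω [n̂]ₓ + (1−cosω) n̂n̂ᵀ gives
  R = [-0.536699, +0.273007, +0.798387; -0.364466, -0.928394, +0.072458; +0.760999, -0.252096, +0.597770]
β = atan2(√(R₁₃²+R₂₃²), R₃₃) = 0.930080; α = atan2(R₂₃, R₁₃) mod 2π = 0.090507; γ = atan2(R₃₂, −R₃₁) mod 2π = 3.461485
Split into d^4_{-3,2}(β=0.9301) × two z-phases.
Half-angle: c=0.893804, s=0.448459. N=√(1·5040·720·2)=2693.993318
k: max(0,(2)−(-3))=5 … min(4+(2),4−(-3))=6
  k=5: (−1)^0·2693.9933/(240)·0.8938^3·0.4485^5 = +0.145386
  k=6: (−1)^1·2693.9933/(720)·0.8938^1·0.4485^7 = -0.012200
d^4_{-3,2}(0.9301) = +0.145386 -0.012200 = +0.133186
Attach z-rotation phases: D = e^{-i(-3)(0.0905)}·(+0.133186)·e^{-i(2)(3.4615)} = +0.124257-0.047946i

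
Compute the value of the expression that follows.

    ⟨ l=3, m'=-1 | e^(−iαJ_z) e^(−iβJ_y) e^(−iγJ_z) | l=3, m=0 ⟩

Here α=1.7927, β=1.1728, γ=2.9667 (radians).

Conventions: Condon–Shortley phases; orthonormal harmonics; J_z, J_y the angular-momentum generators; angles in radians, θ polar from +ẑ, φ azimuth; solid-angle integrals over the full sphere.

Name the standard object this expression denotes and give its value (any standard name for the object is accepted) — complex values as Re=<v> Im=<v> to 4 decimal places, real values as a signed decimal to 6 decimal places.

Wigner D-matrix element, Re=0.0219 Im=-0.0969

This is a Wigner D-matrix element — the rotation-matrix element ⟨l m'| R(α,β,γ) |l m⟩ in the angular-momentum basis.
D^3_{-1,0}(1.7927,1.1728,2.9667) = e^{-i·-1·1.7927}·d^3_{-1,0}(1.1728)·e^{-i·0·2.9667}. Compute d first:
c=cos(1.172800/2)=0.832938, s=sin(1.172800/2)=0.553366; N=√[2·24·6·6]=41.569219
k: max(0,(0)−(-1))=1 … min(3+(0),3−(-1))=3
  k=1: (−1)^0·41.5692/(12)·0.8329^5·0.5534^1 = +0.768541
  k=2: (−1)^1·41.5692/(4)·0.8329^3·0.5534^3 = -1.017625
  k=3: (−1)^2·41.5692/(12)·0.8329^1·0.5534^5 = +0.149715
d^3_{-1,0}(1.1728) = +0.768541 -1.017625 +0.149715 = -0.099369
D = (-0.220087+0.975480i)·(-0.099369)·(+1.000000+0.000000i) = +0.021870-0.096932i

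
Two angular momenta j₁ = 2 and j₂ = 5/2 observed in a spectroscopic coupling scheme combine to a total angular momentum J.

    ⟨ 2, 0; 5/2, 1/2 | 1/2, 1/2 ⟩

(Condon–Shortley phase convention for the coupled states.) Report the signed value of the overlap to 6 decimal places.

+0.447214  (= +√(1/5))

√[2·4!0!1!/6! · 2!2!3!2!1!0!] = √(16/5)
  +(−1)^2/∏(2,2,0,1,0,0)! = 1/4  (running 1/4)
⟨..|..⟩ = √(16/5)·(1/4) = +0.447214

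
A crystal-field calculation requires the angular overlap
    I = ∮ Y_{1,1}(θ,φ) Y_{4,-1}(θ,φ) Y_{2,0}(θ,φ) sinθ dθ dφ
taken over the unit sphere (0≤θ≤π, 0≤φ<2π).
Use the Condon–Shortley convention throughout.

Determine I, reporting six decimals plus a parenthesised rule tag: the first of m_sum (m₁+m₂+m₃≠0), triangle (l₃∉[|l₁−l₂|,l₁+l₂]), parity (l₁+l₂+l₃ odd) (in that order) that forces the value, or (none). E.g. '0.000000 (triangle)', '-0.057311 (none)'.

0.000000 (triangle)

triangle: need 3≤l₃≤5, have 2; I=0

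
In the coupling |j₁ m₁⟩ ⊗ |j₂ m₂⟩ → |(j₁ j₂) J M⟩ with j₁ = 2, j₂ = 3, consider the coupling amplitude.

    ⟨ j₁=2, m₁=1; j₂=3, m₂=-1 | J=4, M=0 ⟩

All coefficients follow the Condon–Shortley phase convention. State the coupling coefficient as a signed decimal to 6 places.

j₁+j₂−J=1  J+j₁−j₂=3  J−j₁+j₂=5  j₁+j₂+J+1=10
(j₁±m₁, j₂±m₂, J±M) = (3,1,2,4,4,4)
P² = 10368/35
sum k=0..1:
  [0] +1/24 = 1/24
  [1] −1/144 = -1/144
S = 5/144
C² = P²·S² = 5/14 ; C = +0.597614

+0.597614  (= +√(5/14))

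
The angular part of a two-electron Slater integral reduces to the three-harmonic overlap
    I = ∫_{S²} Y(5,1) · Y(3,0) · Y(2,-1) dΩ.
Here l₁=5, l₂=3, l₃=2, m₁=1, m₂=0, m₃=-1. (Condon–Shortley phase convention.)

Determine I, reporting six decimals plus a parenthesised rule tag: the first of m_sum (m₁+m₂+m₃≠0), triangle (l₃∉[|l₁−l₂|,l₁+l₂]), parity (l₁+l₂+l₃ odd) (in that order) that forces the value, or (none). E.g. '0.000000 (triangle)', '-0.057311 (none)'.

-0.214318 (none)

Rules hold: Σm=0, L=10 even, 2≤2≤8.
N = 11·7·5 = 385
Δ = 6!·4!·0!/11! = 1/2310
Racah Σ t=3..3: t=3:−1/144 = -1/144
⇒ 3j(5 3 2; 0 0 0)² = 10/231, sgn -1
Racah Σ t=3..3: t=3:−1/216 = -1/216
⇒ 3j(5 3 2; 1 0 -1)² = 8/231, sgn +1
4πI² = N·(3j₀)²·(3jₘ)² = 400/693
I = -1·√(0.577201/4π) = -0.21431790
No selection rule forces the value: the integral is nonzero (none).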